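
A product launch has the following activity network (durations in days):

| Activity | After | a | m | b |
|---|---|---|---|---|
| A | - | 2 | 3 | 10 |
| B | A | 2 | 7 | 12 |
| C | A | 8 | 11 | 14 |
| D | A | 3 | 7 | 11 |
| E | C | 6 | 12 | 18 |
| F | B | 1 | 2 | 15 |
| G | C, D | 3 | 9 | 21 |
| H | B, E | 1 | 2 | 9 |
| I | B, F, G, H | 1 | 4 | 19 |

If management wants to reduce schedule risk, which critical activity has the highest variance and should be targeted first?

I

te_A = (2 + 4·3 + 10)/6 = 24/6 = 4; σ²_A = ((10−2)/6)² = 1.778
te_B = (2 + 4·7 + 12)/6 = 42/6 = 7; σ²_B = ((12−2)/6)² = 2.778
te_C = (8 + 4·11 + 14)/6 = 66/6 = 11; σ²_C = ((14−8)/6)² = 1.000
te_D = (3 + 4·7 + 11)/6 = 42/6 = 7; σ²_D = ((11−3)/6)² = 1.778
te_E = (6 + 4·12 + 18)/6 = 72/6 = 12; σ²_E = ((18−6)/6)² = 4.000
te_F = (1 + 4·2 + 15)/6 = 24/6 = 4; σ²_F = ((15−1)/6)² = 5.444
te_G = (3 + 4·9 + 21)/6 = 60/6 = 10; σ²_G = ((21−3)/6)² = 9.000
te_H = (1 + 4·2 + 9)/6 = 18/6 = 3; σ²_H = ((9−1)/6)² = 1.778
te_I = (1 + 4·4 + 19)/6 = 36/6 = 6; σ²_I = ((19−1)/6)² = 9.000

Forward pass:
ES_A = 0; EF_A = 4
ES_B = 4; EF_B = 4+7 = 11
ES_C = 4; EF_C = 4+11 = 15
ES_D = 4; EF_D = 4+7 = 11
ES_E = 15; EF_E = 15+12 = 27
ES_F = 11; EF_F = 11+4 = 15
ES_G = max(EF_C=15, EF_D=11) = 15; EF_G = 15+10 = 25
ES_H = max(EF_B=11, EF_E=27) = 27; EF_H = 27+3 = 30
ES_I = max(EF_B=11, EF_F=15, EF_G=25, EF_H=30) = 30; EF_I = 30+6 = 36
Expected project duration μ = 36 days. Critical path: A → C → E → H → I.

Variances on critical path: σ²_A=1.778, σ²_C=1.000, σ²_E=4.000, σ²_H=1.778, σ²_I=9.000.
Largest is σ²_I = 9.000.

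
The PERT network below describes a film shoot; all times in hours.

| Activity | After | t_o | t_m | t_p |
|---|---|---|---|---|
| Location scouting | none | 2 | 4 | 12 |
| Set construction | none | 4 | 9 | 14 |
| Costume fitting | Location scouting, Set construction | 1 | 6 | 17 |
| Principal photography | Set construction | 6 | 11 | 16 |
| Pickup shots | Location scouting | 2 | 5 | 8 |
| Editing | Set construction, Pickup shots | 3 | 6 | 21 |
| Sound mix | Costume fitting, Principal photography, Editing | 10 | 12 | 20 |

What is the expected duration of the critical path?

33 hours

te_Location scouting = (2 + 4·4 + 12)/6 = 30/6 = 5
te_Set construction = (4 + 4·9 + 14)/6 = 54/6 = 9
te_Costume fitting = (1 + 4·6 + 17)/6 = 42/6 = 7
te_Principal photography = (6 + 4·11 + 16)/6 = 66/6 = 11
te_Pickup shots = (2 + 4·5 + 8)/6 = 30/6 = 5
te_Editing = (3 + 4·6 + 21)/6 = 48/6 = 8
te_Sound mix = (10 + 4·12 + 20)/6 = 78/6 = 13

Forward pass:
ES_Location scouting = 0; EF_Location scouting = 5
ES_Set construction = 0; EF_Set construction = 9
ES_Costume fitting = max(EF_Location scouting=5, EF_Set construction=9) = 9; EF_Costume fitting = 9+7 = 16
ES_Principal photography = 9; EF_Principal photography = 9+11 = 20
ES_Pickup shots = 5; EF_Pickup shots = 5+5 = 10
ES_Editing = max(EF_Set construction=9, EF_Pickup shots=10) = 10; EF_Editing = 10+8 = 18
ES_Sound mix = max(EF_Costume fitting=16, EF_Principal photography=20, EF_Editing=18) = 20; EF_Sound mix = 20+13 = 33
Expected project duration μ = 33 hours. Critical path: Set construction → Principal photography → Sound mix.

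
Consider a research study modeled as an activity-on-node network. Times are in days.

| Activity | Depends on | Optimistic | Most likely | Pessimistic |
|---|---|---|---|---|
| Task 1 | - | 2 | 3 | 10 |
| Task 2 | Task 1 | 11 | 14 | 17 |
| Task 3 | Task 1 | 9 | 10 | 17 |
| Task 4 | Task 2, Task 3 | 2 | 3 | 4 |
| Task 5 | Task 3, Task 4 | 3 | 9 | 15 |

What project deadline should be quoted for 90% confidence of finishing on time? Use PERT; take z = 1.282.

33.4 days

te_Task 1 = (2 + 4·3 + 10)/6 = 24/6 = 4; σ²_Task 1 = ((10−2)/6)² = 1.778
te_Task 2 = (11 + 4·14 + 17)/6 = 84/6 = 14; σ²_Task 2 = ((17−11)/6)² = 1.000
te_Task 3 = (9 + 4·10 + 17)/6 = 66/6 = 11; σ²_Task 3 = ((17−9)/6)² = 1.778
te_Task 4 = (2 + 4·3 + 4)/6 = 18/6 = 3; σ²_Task 4 = ((4−2)/6)² = 0.111
te_Task 5 = (3 + 4·9 + 15)/6 = 54/6 = 9; σ²_Task 5 = ((15−3)/6)² = 4.000

Forward pass:
ES_Task 1 = 0; EF_Task 1 = 4
ES_Task 2 = 4; EF_Task 2 = 4+14 = 18
ES_Task 3 = 4; EF_Task 3 = 4+11 = 15
ES_Task 4 = max(EF_Task 2=18, EF_Task 3=15) = 18; EF_Task 4 = 18+3 = 21
ES_Task 5 = max(EF_Task 3=15, EF_Task 4=21) = 21; EF_Task 5 = 21+9 = 30
Expected project duration μ = 30 days. Critical path: Task 1 → Task 2 → Task 4 → Task 5.

Variance along critical path = 1.778 + 1.000 + 0.111 + 4.000 = 6.889; σ = 2.625 days.
D = μ + z·σ = 30 + 1.282·2.625 = 33.4 days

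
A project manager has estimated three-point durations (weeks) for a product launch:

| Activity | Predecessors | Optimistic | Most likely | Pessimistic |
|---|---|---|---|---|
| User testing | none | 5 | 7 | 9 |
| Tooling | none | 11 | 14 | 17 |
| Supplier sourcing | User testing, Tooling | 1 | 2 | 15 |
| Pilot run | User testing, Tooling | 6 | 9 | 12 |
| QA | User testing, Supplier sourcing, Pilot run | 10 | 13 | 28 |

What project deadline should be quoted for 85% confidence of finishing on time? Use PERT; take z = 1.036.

41.4 weeks

te_User testing = (5 + 4·7 + 9)/6 = 42/6 = 7; σ²_User testing = ((9−5)/6)² = 0.444
te_Tooling = (11 + 4·14 + 17)/6 = 84/6 = 14; σ²_Tooling = ((17−11)/6)² = 1.000
te_Supplier sourcing = (1 + 4·2 + 15)/6 = 24/6 = 4; σ²_Supplier sourcing = ((15−1)/6)² = 5.444
te_Pilot run = (6 + 4·9 + 12)/6 = 54/6 = 9; σ²_Pilot run = ((12−6)/6)² = 1.000
te_QA = (10 + 4·13 + 28)/6 = 90/6 = 15; σ²_QA = ((28−10)/6)² = 9.000

Forward pass:
ES_User testing = 0; EF_User testing = 7
ES_Tooling = 0; EF_Tooling = 14
ES_Supplier sourcing = max(EF_User testing=7, EF_Tooling=14) = 14; EF_Supplier sourcing = 14+4 = 18
ES_Pilot run = max(EF_User testing=7, EF_Tooling=14) = 14; EF_Pilot run = 14+9 = 23
ES_QA = max(EF_User testing=7, EF_Supplier sourcing=18, EF_Pilot run=23) = 23; EF_QA = 23+15 = 38
Expected project duration μ = 38 weeks. Critical path: Tooling → Pilot run → QA.

Variance along critical path = 1.000 + 1.000 + 9.000 = 11.000; σ = 3.317 weeks.
D = μ + z·σ = 38 + 1.036·3.317 = 41.4 weeks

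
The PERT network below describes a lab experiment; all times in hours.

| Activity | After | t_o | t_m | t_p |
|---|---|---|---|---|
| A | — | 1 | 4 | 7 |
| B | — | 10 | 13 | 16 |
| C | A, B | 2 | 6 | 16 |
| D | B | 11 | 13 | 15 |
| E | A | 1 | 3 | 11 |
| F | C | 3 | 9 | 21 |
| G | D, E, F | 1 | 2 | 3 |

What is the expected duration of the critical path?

32 hours

te_A = (1 + 4·4 + 7)/6 = 24/6 = 4
te_B = (10 + 4·13 + 16)/6 = 78/6 = 13
te_C = (2 + 4·6 + 16)/6 = 42/6 = 7
te_D = (11 + 4·13 + 15)/6 = 78/6 = 13
te_E = (1 + 4·3 + 11)/6 = 24/6 = 4
te_F = (3 + 4·9 + 21)/6 = 60/6 = 10
te_G = (1 + 4·2 + 3)/6 = 12/6 = 2

Forward pass:
ES_A = 0; EF_A = 4
ES_B = 0; EF_B = 13
ES_C = max(EF_A=4, EF_B=13) = 13; EF_C = 13+7 = 20
ES_D = 13; EF_D = 13+13 = 26
ES_E = 4; EF_E = 4+4 = 8
ES_F = 20; EF_F = 20+10 = 30
ES_G = max(EF_D=26, EF_E=8, EF_F=30) = 30; EF_G = 30+2 = 32
Expected project duration μ = 32 hours. Critical path: B → C → F → G.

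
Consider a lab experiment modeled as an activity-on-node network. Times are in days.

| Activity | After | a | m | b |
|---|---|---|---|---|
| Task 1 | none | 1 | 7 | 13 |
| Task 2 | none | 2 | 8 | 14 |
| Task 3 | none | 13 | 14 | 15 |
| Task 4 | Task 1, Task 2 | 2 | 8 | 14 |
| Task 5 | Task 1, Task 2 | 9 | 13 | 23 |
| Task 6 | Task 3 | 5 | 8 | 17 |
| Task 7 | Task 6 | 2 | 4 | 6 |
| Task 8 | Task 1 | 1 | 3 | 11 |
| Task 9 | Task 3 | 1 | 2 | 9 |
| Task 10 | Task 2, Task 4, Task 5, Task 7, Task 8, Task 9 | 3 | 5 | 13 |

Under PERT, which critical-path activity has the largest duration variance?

Task 6

te_Task 1 = (1 + 4·7 + 13)/6 = 42/6 = 7; σ²_Task 1 = ((13−1)/6)² = 4.000
te_Task 2 = (2 + 4·8 + 14)/6 = 48/6 = 8; σ²_Task 2 = ((14−2)/6)² = 4.000
te_Task 3 = (13 + 4·14 + 15)/6 = 84/6 = 14; σ²_Task 3 = ((15−13)/6)² = 0.111
te_Task 4 = (2 + 4·8 + 14)/6 = 48/6 = 8; σ²_Task 4 = ((14−2)/6)² = 4.000
te_Task 5 = (9 + 4·13 + 23)/6 = 84/6 = 14; σ²_Task 5 = ((23−9)/6)² = 5.444
te_Task 6 = (5 + 4·8 + 17)/6 = 54/6 = 9; σ²_Task 6 = ((17−5)/6)² = 4.000
te_Task 7 = (2 + 4·4 + 6)/6 = 24/6 = 4; σ²_Task 7 = ((6−2)/6)² = 0.444
te_Task 8 = (1 + 4·3 + 11)/6 = 24/6 = 4; σ²_Task 8 = ((11−1)/6)² = 2.778
te_Task 9 = (1 + 4·2 + 9)/6 = 18/6 = 3; σ²_Task 9 = ((9−1)/6)² = 1.778
te_Task 10 = (3 + 4·5 + 13)/6 = 36/6 = 6; σ²_Task 10 = ((13−3)/6)² = 2.778

Forward pass:
ES_Task 1 = 0; EF_Task 1 = 7
ES_Task 2 = 0; EF_Task 2 = 8
ES_Task 3 = 0; EF_Task 3 = 14
ES_Task 4 = max(EF_Task 1=7, EF_Task 2=8) = 8; EF_Task 4 = 8+8 = 16
ES_Task 5 = max(EF_Task 1=7, EF_Task 2=8) = 8; EF_Task 5 = 8+14 = 22
ES_Task 6 = 14; EF_Task 6 = 14+9 = 23
ES_Task 7 = 23; EF_Task 7 = 23+4 = 27
ES_Task 8 = 7; EF_Task 8 = 7+4 = 11
ES_Task 9 = 14; EF_Task 9 = 14+3 = 17
ES_Task 10 = max(EF_Task 2=8, EF_Task 4=16, EF_Task 5=22, EF_Task 7=27, EF_Task 8=11, EF_Task 9=17) = 27; EF_Task 10 = 27+6 = 33
Expected project duration μ = 33 days. Critical path: Task 3 → Task 6 → Task 7 → Task 10.

Variances on critical path: σ²_Task 3=0.111, σ²_Task 6=4.000, σ²_Task 7=0.444, σ²_Task 10=2.778.
Largest is σ²_Task 6 = 4.000.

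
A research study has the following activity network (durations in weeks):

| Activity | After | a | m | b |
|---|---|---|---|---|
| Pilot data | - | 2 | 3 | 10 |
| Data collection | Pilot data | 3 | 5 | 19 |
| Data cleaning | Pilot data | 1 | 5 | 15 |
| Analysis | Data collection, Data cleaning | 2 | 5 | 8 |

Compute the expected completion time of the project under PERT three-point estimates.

16 weeks

te_Pilot data = (2 + 4·3 + 10)/6 = 24/6 = 4
te_Data collection = (3 + 4·5 + 19)/6 = 42/6 = 7
te_Data cleaning = (1 + 4·5 + 15)/6 = 36/6 = 6
te_Analysis = (2 + 4·5 + 8)/6 = 30/6 = 5

Forward pass:
ES_Pilot data = 0; EF_Pilot data = 4
ES_Data collection = 4; EF_Data collection = 4+7 = 11
ES_Data cleaning = 4; EF_Data cleaning = 4+6 = 10
ES_Analysis = max(EF_Data collection=11, EF_Data cleaning=10) = 11; EF_Analysis = 11+5 = 16
Expected project duration μ = 16 weeks. Critical path: Pilot data → Data collection → Analysis.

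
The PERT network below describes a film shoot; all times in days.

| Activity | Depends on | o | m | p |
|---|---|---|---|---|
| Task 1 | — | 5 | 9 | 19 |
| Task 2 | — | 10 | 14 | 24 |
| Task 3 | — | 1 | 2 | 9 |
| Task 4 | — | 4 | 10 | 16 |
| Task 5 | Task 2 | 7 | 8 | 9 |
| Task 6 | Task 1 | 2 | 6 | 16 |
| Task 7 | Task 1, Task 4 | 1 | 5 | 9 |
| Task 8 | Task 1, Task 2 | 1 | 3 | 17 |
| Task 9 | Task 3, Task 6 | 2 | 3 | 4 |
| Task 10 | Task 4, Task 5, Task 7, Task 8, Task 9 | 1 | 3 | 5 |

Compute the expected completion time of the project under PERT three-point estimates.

te_Task 1 = (5 + 4·9 + 19)/6 = 60/6 = 10
te_Task 2 = (10 + 4·14 + 24)/6 = 90/6 = 15
te_Task 3 = (1 + 4·2 + 9)/6 = 18/6 = 3
te_Task 4 = (4 + 4·10 + 16)/6 = 60/6 = 10
te_Task 5 = (7 + 4·8 + 9)/6 = 48/6 = 8
te_Task 6 = (2 + 4·6 + 16)/6 = 42/6 = 7
te_Task 7 = (1 + 4·5 + 9)/6 = 30/6 = 5
te_Task 8 = (1 + 4·3 + 17)/6 = 30/6 = 5
te_Task 9 = (2 + 4·3 + 4)/6 = 18/6 = 3
te_Task 10 = (1 + 4·3 + 5)/6 = 18/6 = 3

Forward pass:
ES_Task 1 = 0; EF_Task 1 = 10
ES_Task 2 = 0; EF_Task 2 = 15
ES_Task 3 = 0; EF_Task 3 = 3
ES_Task 4 = 0; EF_Task 4 = 10
ES_Task 5 = 15; EF_Task 5 = 15+8 = 23
ES_Task 6 = 10; EF_Task 6 = 10+7 = 17
ES_Task 7 = max(EF_Task 1=10, EF_Task 4=10) = 10; EF_Task 7 = 10+5 = 15
ES_Task 8 = max(EF_Task 1=10, EF_Task 2=15) = 15; EF_Task 8 = 15+5 = 20
ES_Task 9 = max(EF_Task 3=3, EF_Task 6=17) = 17; EF_Task 9 = 17+3 = 20
ES_Task 10 = max(EF_Task 4=10, EF_Task 5=23, EF_Task 7=15, EF_Task 8=20, EF_Task 9=20) = 23; EF_Task 10 = 23+3 = 26
Expected project duration μ = 26 days. Critical path: Task 2 → Task 5 → Task 10.

26 days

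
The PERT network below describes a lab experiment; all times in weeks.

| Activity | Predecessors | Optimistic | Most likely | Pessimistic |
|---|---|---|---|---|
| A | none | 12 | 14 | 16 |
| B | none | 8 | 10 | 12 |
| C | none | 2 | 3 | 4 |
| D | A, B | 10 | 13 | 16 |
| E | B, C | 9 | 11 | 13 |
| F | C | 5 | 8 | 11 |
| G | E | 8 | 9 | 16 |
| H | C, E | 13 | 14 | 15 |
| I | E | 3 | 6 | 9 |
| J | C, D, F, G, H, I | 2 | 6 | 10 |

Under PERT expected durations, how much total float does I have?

8 weeks

te_A = (12 + 4·14 + 16)/6 = 84/6 = 14
te_B = (8 + 4·10 + 12)/6 = 60/6 = 10
te_C = (2 + 4·3 + 4)/6 = 18/6 = 3
te_D = (10 + 4·13 + 16)/6 = 78/6 = 13
te_E = (9 + 4·11 + 13)/6 = 66/6 = 11
te_F = (5 + 4·8 + 11)/6 = 48/6 = 8
te_G = (8 + 4·9 + 16)/6 = 60/6 = 10
te_H = (13 + 4·14 + 15)/6 = 84/6 = 14
te_I = (3 + 4·6 + 9)/6 = 36/6 = 6
te_J = (2 + 4·6 + 10)/6 = 36/6 = 6

Forward pass:
ES_A = 0; EF_A = 14
ES_B = 0; EF_B = 10
ES_C = 0; EF_C = 3
ES_D = max(EF_A=14, EF_B=10) = 14; EF_D = 14+13 = 27
ES_E = max(EF_B=10, EF_C=3) = 10; EF_E = 10+11 = 21
ES_F = 3; EF_F = 3+8 = 11
ES_G = 21; EF_G = 21+10 = 31
ES_H = max(EF_C=3, EF_E=21) = 21; EF_H = 21+14 = 35
ES_I = 21; EF_I = 21+6 = 27
ES_J = max(EF_C=3, EF_D=27, EF_F=11, EF_G=31, EF_H=35, EF_I=27) = 35; EF_J = 35+6 = 41
Expected project duration μ = 41 weeks. Critical path: B → E → H → J.

Backward pass:
LF_J = 41; LS_J = 41−6 = 35
LF_I = LS_J = 35; LS_I = 35−6 = 29
LF_H = LS_J = 35; LS_H = 35−14 = 21
LF_G = LS_J = 35; LS_G = 35−10 = 25
LF_F = LS_J = 35; LS_F = 35−8 = 27
LF_E = min(LS_G=25, LS_H=21, LS_I=29) = 21; LS_E = 21−11 = 10
LF_D = LS_J = 35; LS_D = 35−13 = 22
LF_C = min(LS_E=10, LS_F=27, LS_H=21, LS_J=35) = 10; LS_C = 10−3 = 7
LF_B = min(LS_D=22, LS_E=10) = 10; LS_B = 10−10 = 0
LF_A = LS_D = 22; LS_A = 22−14 = 8
Slack_I = LS_I − ES_I = 29 − 21 = 8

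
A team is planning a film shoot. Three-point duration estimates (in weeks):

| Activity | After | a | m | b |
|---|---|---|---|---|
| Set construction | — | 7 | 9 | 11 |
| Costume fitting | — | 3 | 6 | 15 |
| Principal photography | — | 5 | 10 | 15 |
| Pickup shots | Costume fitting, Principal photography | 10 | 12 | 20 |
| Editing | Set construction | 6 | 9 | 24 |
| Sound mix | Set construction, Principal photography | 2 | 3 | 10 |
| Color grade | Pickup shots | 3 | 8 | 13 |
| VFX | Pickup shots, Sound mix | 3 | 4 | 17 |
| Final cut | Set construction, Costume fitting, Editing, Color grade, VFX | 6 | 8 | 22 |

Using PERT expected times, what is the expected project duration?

te_Set construction = (7 + 4·9 + 11)/6 = 54/6 = 9
te_Costume fitting = (3 + 4·6 + 15)/6 = 42/6 = 7
te_Principal photography = (5 + 4·10 + 15)/6 = 60/6 = 10
te_Pickup shots = (10 + 4·12 + 20)/6 = 78/6 = 13
te_Editing = (6 + 4·9 + 24)/6 = 66/6 = 11
te_Sound mix = (2 + 4·3 + 10)/6 = 24/6 = 4
te_Color grade = (3 + 4·8 + 13)/6 = 48/6 = 8
te_VFX = (3 + 4·4 + 17)/6 = 36/6 = 6
te_Final cut = (6 + 4·8 + 22)/6 = 60/6 = 10

Forward pass:
ES_Set construction = 0; EF_Set construction = 9
ES_Costume fitting = 0; EF_Costume fitting = 7
ES_Principal photography = 0; EF_Principal photography = 10
ES_Pickup shots = max(EF_Costume fitting=7, EF_Principal photography=10) = 10; EF_Pickup shots = 10+13 = 23
ES_Editing = 9; EF_Editing = 9+11 = 20
ES_Sound mix = max(EF_Set construction=9, EF_Principal photography=10) = 10; EF_Sound mix = 10+4 = 14
ES_Color grade = 23; EF_Color grade = 23+8 = 31
ES_VFX = max(EF_Pickup shots=23, EF_Sound mix=14) = 23; EF_VFX = 23+6 = 29
ES_Final cut = max(EF_Set construction=9, EF_Costume fitting=7, EF_Editing=20, EF_Color grade=31, EF_VFX=29) = 31; EF_Final cut = 31+10 = 41
Expected project duration μ = 41 weeks. Critical path: Principal photography → Pickup shots → Color grade → Final cut.

41 weeks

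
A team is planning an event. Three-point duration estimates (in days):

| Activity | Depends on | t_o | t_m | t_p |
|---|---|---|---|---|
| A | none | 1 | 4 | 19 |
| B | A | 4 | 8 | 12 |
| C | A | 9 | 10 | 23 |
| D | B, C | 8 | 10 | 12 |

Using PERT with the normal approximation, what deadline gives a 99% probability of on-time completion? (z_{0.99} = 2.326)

te_A = (1 + 4·4 + 19)/6 = 36/6 = 6; σ²_A = ((19−1)/6)² = 9.000
te_B = (4 + 4·8 + 12)/6 = 48/6 = 8; σ²_B = ((12−4)/6)² = 1.778
te_C = (9 + 4·10 + 23)/6 = 72/6 = 12; σ²_C = ((23−9)/6)² = 5.444
te_D = (8 + 4·10 + 12)/6 = 60/6 = 10; σ²_D = ((12−8)/6)² = 0.444

Forward pass:
ES_A = 0; EF_A = 6
ES_B = 6; EF_B = 6+8 = 14
ES_C = 6; EF_C = 6+12 = 18
ES_D = max(EF_B=14, EF_C=18) = 18; EF_D = 18+10 = 28
Expected project duration μ = 28 days. Critical path: A → C → D.

Variance along critical path = 9.000 + 5.444 + 0.444 = 14.889; σ = 3.859 days.
D = μ + z·σ = 28 + 2.326·3.859 = 37.0 days

37.0 days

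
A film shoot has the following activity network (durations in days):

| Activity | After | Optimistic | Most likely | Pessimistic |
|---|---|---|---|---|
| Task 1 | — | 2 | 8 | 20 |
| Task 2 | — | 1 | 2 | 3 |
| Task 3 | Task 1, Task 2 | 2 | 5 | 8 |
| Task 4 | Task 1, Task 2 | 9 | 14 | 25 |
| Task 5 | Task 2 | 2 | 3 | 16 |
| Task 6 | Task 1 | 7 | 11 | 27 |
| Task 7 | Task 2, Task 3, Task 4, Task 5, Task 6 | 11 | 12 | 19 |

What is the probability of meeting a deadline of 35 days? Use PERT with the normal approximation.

te_Task 1 = (2 + 4·8 + 20)/6 = 54/6 = 9; σ²_Task 1 = ((20−2)/6)² = 9.000
te_Task 2 = (1 + 4·2 + 3)/6 = 12/6 = 2; σ²_Task 2 = ((3−1)/6)² = 0.111
te_Task 3 = (2 + 4·5 + 8)/6 = 30/6 = 5; σ²_Task 3 = ((8−2)/6)² = 1.000
te_Task 4 = (9 + 4·14 + 25)/6 = 90/6 = 15; σ²_Task 4 = ((25−9)/6)² = 7.111
te_Task 5 = (2 + 4·3 + 16)/6 = 30/6 = 5; σ²_Task 5 = ((16−2)/6)² = 5.444
te_Task 6 = (7 + 4·11 + 27)/6 = 78/6 = 13; σ²_Task 6 = ((27−7)/6)² = 11.111
te_Task 7 = (11 + 4·12 + 19)/6 = 78/6 = 13; σ²_Task 7 = ((19−11)/6)² = 1.778

Forward pass:
ES_Task 1 = 0; EF_Task 1 = 9
ES_Task 2 = 0; EF_Task 2 = 2
ES_Task 3 = max(EF_Task 1=9, EF_Task 2=2) = 9; EF_Task 3 = 9+5 = 14
ES_Task 4 = max(EF_Task 1=9, EF_Task 2=2) = 9; EF_Task 4 = 9+15 = 24
ES_Task 5 = 2; EF_Task 5 = 2+5 = 7
ES_Task 6 = 9; EF_Task 6 = 9+13 = 22
ES_Task 7 = max(EF_Task 2=2, EF_Task 3=14, EF_Task 4=24, EF_Task 5=7, EF_Task 6=22) = 24; EF_Task 7 = 24+13 = 37
Expected project duration μ = 37 days. Critical path: Task 1 → Task 4 → Task 7.

Variance along critical path = 9.000 + 7.111 + 1.778 = 17.889; σ = √17.889 = 4.230 days.
Z = (35 − 37) / 4.230 = -0.473
P(T ≤ 35) = Φ(-0.473) ≈ 0.318

0.318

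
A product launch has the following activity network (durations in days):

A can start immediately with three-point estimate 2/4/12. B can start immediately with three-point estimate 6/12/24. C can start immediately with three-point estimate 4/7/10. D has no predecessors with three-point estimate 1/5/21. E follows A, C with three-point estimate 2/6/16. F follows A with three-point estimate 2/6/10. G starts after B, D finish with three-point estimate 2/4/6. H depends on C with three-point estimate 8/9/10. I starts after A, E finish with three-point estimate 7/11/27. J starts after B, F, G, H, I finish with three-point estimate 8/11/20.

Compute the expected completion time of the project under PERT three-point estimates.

39 days

te_A = (2 + 4·4 + 12)/6 = 30/6 = 5
te_B = (6 + 4·12 + 24)/6 = 78/6 = 13
te_C = (4 + 4·7 + 10)/6 = 42/6 = 7
te_D = (1 + 4·5 + 21)/6 = 42/6 = 7
te_E = (2 + 4·6 + 16)/6 = 42/6 = 7
te_F = (2 + 4·6 + 10)/6 = 36/6 = 6
te_G = (2 + 4·4 + 6)/6 = 24/6 = 4
te_H = (8 + 4·9 + 10)/6 = 54/6 = 9
te_I = (7 + 4·11 + 27)/6 = 78/6 = 13
te_J = (8 + 4·11 + 20)/6 = 72/6 = 12

Forward pass:
ES_A = 0; EF_A = 5
ES_B = 0; EF_B = 13
ES_C = 0; EF_C = 7
ES_D = 0; EF_D = 7
ES_E = max(EF_A=5, EF_C=7) = 7; EF_E = 7+7 = 14
ES_F = 5; EF_F = 5+6 = 11
ES_G = max(EF_B=13, EF_D=7) = 13; EF_G = 13+4 = 17
ES_H = 7; EF_H = 7+9 = 16
ES_I = max(EF_A=5, EF_E=14) = 14; EF_I = 14+13 = 27
ES_J = max(EF_B=13, EF_F=11, EF_G=17, EF_H=16, EF_I=27) = 27; EF_J = 27+12 = 39
Expected project duration μ = 39 days. Critical path: C → E → I → J.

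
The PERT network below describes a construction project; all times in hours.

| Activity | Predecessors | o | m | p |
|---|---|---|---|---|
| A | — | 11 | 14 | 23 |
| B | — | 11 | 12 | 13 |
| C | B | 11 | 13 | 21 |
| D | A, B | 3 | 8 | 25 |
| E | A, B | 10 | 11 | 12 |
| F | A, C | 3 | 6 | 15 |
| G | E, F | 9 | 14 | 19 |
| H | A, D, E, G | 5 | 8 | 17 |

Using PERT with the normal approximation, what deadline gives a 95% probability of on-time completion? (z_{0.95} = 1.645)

62.1 hours

te_A = (11 + 4·14 + 23)/6 = 90/6 = 15; σ²_A = ((23−11)/6)² = 4.000
te_B = (11 + 4·12 + 13)/6 = 72/6 = 12; σ²_B = ((13−11)/6)² = 0.111
te_C = (11 + 4·13 + 21)/6 = 84/6 = 14; σ²_C = ((21−11)/6)² = 2.778
te_D = (3 + 4·8 + 25)/6 = 60/6 = 10; σ²_D = ((25−3)/6)² = 13.444
te_E = (10 + 4·11 + 12)/6 = 66/6 = 11; σ²_E = ((12−10)/6)² = 0.111
te_F = (3 + 4·6 + 15)/6 = 42/6 = 7; σ²_F = ((15−3)/6)² = 4.000
te_G = (9 + 4·14 + 19)/6 = 84/6 = 14; σ²_G = ((19−9)/6)² = 2.778
te_H = (5 + 4·8 + 17)/6 = 54/6 = 9; σ²_H = ((17−5)/6)² = 4.000

Forward pass:
ES_A = 0; EF_A = 15
ES_B = 0; EF_B = 12
ES_C = 12; EF_C = 12+14 = 26
ES_D = max(EF_A=15, EF_B=12) = 15; EF_D = 15+10 = 25
ES_E = max(EF_A=15, EF_B=12) = 15; EF_E = 15+11 = 26
ES_F = max(EF_A=15, EF_C=26) = 26; EF_F = 26+7 = 33
ES_G = max(EF_E=26, EF_F=33) = 33; EF_G = 33+14 = 47
ES_H = max(EF_A=15, EF_D=25, EF_E=26, EF_G=47) = 47; EF_H = 47+9 = 56
Expected project duration μ = 56 hours. Critical path: B → C → F → G → H.

Variance along critical path = 0.111 + 2.778 + 4.000 + 2.778 + 4.000 = 13.667; σ = 3.697 hours.
D = μ + z·σ = 56 + 1.645·3.697 = 62.1 hours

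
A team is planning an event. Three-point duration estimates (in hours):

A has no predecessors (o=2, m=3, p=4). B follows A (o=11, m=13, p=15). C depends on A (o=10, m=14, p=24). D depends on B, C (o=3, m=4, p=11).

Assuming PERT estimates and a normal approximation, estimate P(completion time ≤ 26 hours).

te_A = (2 + 4·3 + 4)/6 = 18/6 = 3; σ²_A = ((4−2)/6)² = 0.111
te_B = (11 + 4·13 + 15)/6 = 78/6 = 13; σ²_B = ((15−11)/6)² = 0.444
te_C = (10 + 4·14 + 24)/6 = 90/6 = 15; σ²_C = ((24−10)/6)² = 5.444
te_D = (3 + 4·4 + 11)/6 = 30/6 = 5; σ²_D = ((11−3)/6)² = 1.778

Forward pass:
ES_A = 0; EF_A = 3
ES_B = 3; EF_B = 3+13 = 16
ES_C = 3; EF_C = 3+15 = 18
ES_D = max(EF_B=16, EF_C=18) = 18; EF_D = 18+5 = 23
Expected project duration μ = 23 hours. Critical path: A → C → D.

Variance along critical path = 0.111 + 5.444 + 1.778 = 7.333; σ = √7.333 = 2.708 hours.
Z = (26 − 23) / 2.708 = 1.108
P(T ≤ 26) = Φ(1.108) ≈ 0.866

0.866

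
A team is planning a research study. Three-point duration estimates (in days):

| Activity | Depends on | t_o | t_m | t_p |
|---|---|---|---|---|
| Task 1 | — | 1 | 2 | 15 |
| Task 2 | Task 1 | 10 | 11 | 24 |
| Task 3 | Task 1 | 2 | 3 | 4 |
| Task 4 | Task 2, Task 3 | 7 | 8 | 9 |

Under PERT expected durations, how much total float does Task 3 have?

10 days

te_Task 1 = (1 + 4·2 + 15)/6 = 24/6 = 4
te_Task 2 = (10 + 4·11 + 24)/6 = 78/6 = 13
te_Task 3 = (2 + 4·3 + 4)/6 = 18/6 = 3
te_Task 4 = (7 + 4·8 + 9)/6 = 48/6 = 8

Forward pass:
ES_Task 1 = 0; EF_Task 1 = 4
ES_Task 2 = 4; EF_Task 2 = 4+13 = 17
ES_Task 3 = 4; EF_Task 3 = 4+3 = 7
ES_Task 4 = max(EF_Task 2=17, EF_Task 3=7) = 17; EF_Task 4 = 17+8 = 25
Expected project duration μ = 25 days. Critical path: Task 1 → Task 2 → Task 4.

Backward pass:
LF_Task 4 = 25; LS_Task 4 = 25−8 = 17
LF_Task 3 = LS_Task 4 = 17; LS_Task 3 = 17−3 = 14
LF_Task 2 = LS_Task 4 = 17; LS_Task 2 = 17−13 = 4
LF_Task 1 = min(LS_Task 2=4, LS_Task 3=14) = 4; LS_Task 1 = 4−4 = 0
Slack_Task 3 = LS_Task 3 − ES_Task 3 = 14 − 4 = 10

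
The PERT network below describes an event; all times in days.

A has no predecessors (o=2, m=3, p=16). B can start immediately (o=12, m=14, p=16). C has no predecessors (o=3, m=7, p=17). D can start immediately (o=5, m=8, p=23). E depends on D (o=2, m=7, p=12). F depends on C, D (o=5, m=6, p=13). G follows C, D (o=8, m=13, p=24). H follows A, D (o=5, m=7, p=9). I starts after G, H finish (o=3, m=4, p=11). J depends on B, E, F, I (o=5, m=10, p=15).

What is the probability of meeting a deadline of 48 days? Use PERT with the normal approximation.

te_A = (2 + 4·3 + 16)/6 = 30/6 = 5; σ²_A = ((16−2)/6)² = 5.444
te_B = (12 + 4·14 + 16)/6 = 84/6 = 14; σ²_B = ((16−12)/6)² = 0.444
te_C = (3 + 4·7 + 17)/6 = 48/6 = 8; σ²_C = ((17−3)/6)² = 5.444
te_D = (5 + 4·8 + 23)/6 = 60/6 = 10; σ²_D = ((23−5)/6)² = 9.000
te_E = (2 + 4·7 + 12)/6 = 42/6 = 7; σ²_E = ((12−2)/6)² = 2.778
te_F = (5 + 4·6 + 13)/6 = 42/6 = 7; σ²_F = ((13−5)/6)² = 1.778
te_G = (8 + 4·13 + 24)/6 = 84/6 = 14; σ²_G = ((24−8)/6)² = 7.111
te_H = (5 + 4·7 + 9)/6 = 42/6 = 7; σ²_H = ((9−5)/6)² = 0.444
te_I = (3 + 4·4 + 11)/6 = 30/6 = 5; σ²_I = ((11−3)/6)² = 1.778
te_J = (5 + 4·10 + 15)/6 = 60/6 = 10; σ²_J = ((15−5)/6)² = 2.778

Forward pass:
ES_A = 0; EF_A = 5
ES_B = 0; EF_B = 14
ES_C = 0; EF_C = 8
ES_D = 0; EF_D = 10
ES_E = 10; EF_E = 10+7 = 17
ES_F = max(EF_C=8, EF_D=10) = 10; EF_F = 10+7 = 17
ES_G = max(EF_C=8, EF_D=10) = 10; EF_G = 10+14 = 24
ES_H = max(EF_A=5, EF_D=10) = 10; EF_H = 10+7 = 17
ES_I = max(EF_G=24, EF_H=17) = 24; EF_I = 24+5 = 29
ES_J = max(EF_B=14, EF_E=17, EF_F=17, EF_I=29) = 29; EF_J = 29+10 = 39
Expected project duration μ = 39 days. Critical path: D → G → I → J.

Variance along critical path = 9.000 + 7.111 + 1.778 + 2.778 = 20.667; σ = √20.667 = 4.546 days.
Z = (48 − 39) / 4.546 = 1.980
P(T ≤ 48) = Φ(1.980) ≈ 0.976

0.976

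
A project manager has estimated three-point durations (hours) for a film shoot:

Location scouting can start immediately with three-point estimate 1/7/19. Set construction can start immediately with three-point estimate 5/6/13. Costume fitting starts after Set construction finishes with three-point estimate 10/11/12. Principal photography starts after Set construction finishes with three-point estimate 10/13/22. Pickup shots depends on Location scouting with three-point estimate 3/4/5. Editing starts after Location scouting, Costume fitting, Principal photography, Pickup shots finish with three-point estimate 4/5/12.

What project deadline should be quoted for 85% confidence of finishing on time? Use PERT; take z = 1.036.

te_Location scouting = (1 + 4·7 + 19)/6 = 48/6 = 8; σ²_Location scouting = ((19−1)/6)² = 9.000
te_Set construction = (5 + 4·6 + 13)/6 = 42/6 = 7; σ²_Set construction = ((13−5)/6)² = 1.778
te_Costume fitting = (10 + 4·11 + 12)/6 = 66/6 = 11; σ²_Costume fitting = ((12−10)/6)² = 0.111
te_Principal photography = (10 + 4·13 + 22)/6 = 84/6 = 14; σ²_Principal photography = ((22−10)/6)² = 4.000
te_Pickup shots = (3 + 4·4 + 5)/6 = 24/6 = 4; σ²_Pickup shots = ((5−3)/6)² = 0.111
te_Editing = (4 + 4·5 + 12)/6 = 36/6 = 6; σ²_Editing = ((12−4)/6)² = 1.778

Forward pass:
ES_Location scouting = 0; EF_Location scouting = 8
ES_Set construction = 0; EF_Set construction = 7
ES_Costume fitting = 7; EF_Costume fitting = 7+11 = 18
ES_Principal photography = 7; EF_Principal photography = 7+14 = 21
ES_Pickup shots = 8; EF_Pickup shots = 8+4 = 12
ES_Editing = max(EF_Location scouting=8, EF_Costume fitting=18, EF_Principal photography=21, EF_Pickup shots=12) = 21; EF_Editing = 21+6 = 27
Expected project duration μ = 27 hours. Critical path: Set construction → Principal photography → Editing.

Variance along critical path = 1.778 + 4.000 + 1.778 = 7.556; σ = 2.749 hours.
D = μ + z·σ = 27 + 1.036·2.749 = 29.8 hours

29.8 hours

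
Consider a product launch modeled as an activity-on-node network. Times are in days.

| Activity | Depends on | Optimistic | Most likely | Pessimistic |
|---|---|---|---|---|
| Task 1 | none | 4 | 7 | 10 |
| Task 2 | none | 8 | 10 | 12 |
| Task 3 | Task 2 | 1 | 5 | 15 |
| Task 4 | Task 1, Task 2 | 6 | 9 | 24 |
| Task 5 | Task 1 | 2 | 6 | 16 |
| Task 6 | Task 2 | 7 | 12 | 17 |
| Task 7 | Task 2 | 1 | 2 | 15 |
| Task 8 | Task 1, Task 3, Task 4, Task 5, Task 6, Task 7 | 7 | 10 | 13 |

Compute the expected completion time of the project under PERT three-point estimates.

32 days

te_Task 1 = (4 + 4·7 + 10)/6 = 42/6 = 7
te_Task 2 = (8 + 4·10 + 12)/6 = 60/6 = 10
te_Task 3 = (1 + 4·5 + 15)/6 = 36/6 = 6
te_Task 4 = (6 + 4·9 + 24)/6 = 66/6 = 11
te_Task 5 = (2 + 4·6 + 16)/6 = 42/6 = 7
te_Task 6 = (7 + 4·12 + 17)/6 = 72/6 = 12
te_Task 7 = (1 + 4·2 + 15)/6 = 24/6 = 4
te_Task 8 = (7 + 4·10 + 13)/6 = 60/6 = 10

Forward pass:
ES_Task 1 = 0; EF_Task 1 = 7
ES_Task 2 = 0; EF_Task 2 = 10
ES_Task 3 = 10; EF_Task 3 = 10+6 = 16
ES_Task 4 = max(EF_Task 1=7, EF_Task 2=10) = 10; EF_Task 4 = 10+11 = 21
ES_Task 5 = 7; EF_Task 5 = 7+7 = 14
ES_Task 6 = 10; EF_Task 6 = 10+12 = 22
ES_Task 7 = 10; EF_Task 7 = 10+4 = 14
ES_Task 8 = max(EF_Task 1=7, EF_Task 3=16, EF_Task 4=21, EF_Task 5=14, EF_Task 6=22, EF_Task 7=14) = 22; EF_Task 8 = 22+10 = 32
Expected project duration μ = 32 days. Critical path: Task 2 → Task 6 → Task 8.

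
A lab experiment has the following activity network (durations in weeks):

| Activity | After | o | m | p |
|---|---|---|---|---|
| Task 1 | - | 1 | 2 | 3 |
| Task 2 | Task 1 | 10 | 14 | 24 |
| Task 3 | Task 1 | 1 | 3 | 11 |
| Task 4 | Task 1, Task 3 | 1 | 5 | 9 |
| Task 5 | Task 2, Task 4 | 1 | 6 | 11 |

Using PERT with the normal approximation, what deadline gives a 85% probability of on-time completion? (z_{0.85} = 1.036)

26.0 weeks

te_Task 1 = (1 + 4·2 + 3)/6 = 12/6 = 2; σ²_Task 1 = ((3−1)/6)² = 0.111
te_Task 2 = (10 + 4·14 + 24)/6 = 90/6 = 15; σ²_Task 2 = ((24−10)/6)² = 5.444
te_Task 3 = (1 + 4·3 + 11)/6 = 24/6 = 4; σ²_Task 3 = ((11−1)/6)² = 2.778
te_Task 4 = (1 + 4·5 + 9)/6 = 30/6 = 5; σ²_Task 4 = ((9−1)/6)² = 1.778
te_Task 5 = (1 + 4·6 + 11)/6 = 36/6 = 6; σ²_Task 5 = ((11−1)/6)² = 2.778

Forward pass:
ES_Task 1 = 0; EF_Task 1 = 2
ES_Task 2 = 2; EF_Task 2 = 2+15 = 17
ES_Task 3 = 2; EF_Task 3 = 2+4 = 6
ES_Task 4 = max(EF_Task 1=2, EF_Task 3=6) = 6; EF_Task 4 = 6+5 = 11
ES_Task 5 = max(EF_Task 2=17, EF_Task 4=11) = 17; EF_Task 5 = 17+6 = 23
Expected project duration μ = 23 weeks. Critical path: Task 1 → Task 2 → Task 5.

Variance along critical path = 0.111 + 5.444 + 2.778 = 8.333; σ = 2.887 weeks.
D = μ + z·σ = 23 + 1.036·2.887 = 26.0 weeks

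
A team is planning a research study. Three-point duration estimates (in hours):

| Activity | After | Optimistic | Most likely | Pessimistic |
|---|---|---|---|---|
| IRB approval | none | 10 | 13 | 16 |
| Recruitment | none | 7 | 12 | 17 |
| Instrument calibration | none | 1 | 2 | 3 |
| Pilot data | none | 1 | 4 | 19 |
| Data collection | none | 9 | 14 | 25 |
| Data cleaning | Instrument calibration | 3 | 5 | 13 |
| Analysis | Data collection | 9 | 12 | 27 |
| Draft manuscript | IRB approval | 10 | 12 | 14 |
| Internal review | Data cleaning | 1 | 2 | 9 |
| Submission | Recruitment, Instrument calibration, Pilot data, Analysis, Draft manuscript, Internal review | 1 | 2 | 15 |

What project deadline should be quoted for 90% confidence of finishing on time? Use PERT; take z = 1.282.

te_IRB approval = (10 + 4·13 + 16)/6 = 78/6 = 13; σ²_IRB approval = ((16−10)/6)² = 1.000
te_Recruitment = (7 + 4·12 + 17)/6 = 72/6 = 12; σ²_Recruitment = ((17−7)/6)² = 2.778
te_Instrument calibration = (1 + 4·2 + 3)/6 = 12/6 = 2; σ²_Instrument calibration = ((3−1)/6)² = 0.111
te_Pilot data = (1 + 4·4 + 19)/6 = 36/6 = 6; σ²_Pilot data = ((19−1)/6)² = 9.000
te_Data collection = (9 + 4·14 + 25)/6 = 90/6 = 15; σ²_Data collection = ((25−9)/6)² = 7.111
te_Data cleaning = (3 + 4·5 + 13)/6 = 36/6 = 6; σ²_Data cleaning = ((13−3)/6)² = 2.778
te_Analysis = (9 + 4·12 + 27)/6 = 84/6 = 14; σ²_Analysis = ((27−9)/6)² = 9.000
te_Draft manuscript = (10 + 4·12 + 14)/6 = 72/6 = 12; σ²_Draft manuscript = ((14−10)/6)² = 0.444
te_Internal review = (1 + 4·2 + 9)/6 = 18/6 = 3; σ²_Internal review = ((9−1)/6)² = 1.778
te_Submission = (1 + 4·2 + 15)/6 = 24/6 = 4; σ²_Submission = ((15−1)/6)² = 5.444

Forward pass:
ES_IRB approval = 0; EF_IRB approval = 13
ES_Recruitment = 0; EF_Recruitment = 12
ES_Instrument calibration = 0; EF_Instrument calibration = 2
ES_Pilot data = 0; EF_Pilot data = 6
ES_Data collection = 0; EF_Data collection = 15
ES_Data cleaning = 2; EF_Data cleaning = 2+6 = 8
ES_Analysis = 15; EF_Analysis = 15+14 = 29
ES_Draft manuscript = 13; EF_Draft manuscript = 13+12 = 25
ES_Internal review = 8; EF_Internal review = 8+3 = 11
ES_Submission = max(EF_Recruitment=12, EF_Instrument calibration=2, EF_Pilot data=6, EF_Analysis=29, EF_Draft manuscript=25, EF_Internal review=11) = 29; EF_Submission = 29+4 = 33
Expected project duration μ = 33 hours. Critical path: Data collection → Analysis → Submission.

Variance along critical path = 7.111 + 9.000 + 5.444 = 21.556; σ = 4.643 hours.
D = μ + z·σ = 33 + 1.282·4.643 = 39.0 hours

39.0 hours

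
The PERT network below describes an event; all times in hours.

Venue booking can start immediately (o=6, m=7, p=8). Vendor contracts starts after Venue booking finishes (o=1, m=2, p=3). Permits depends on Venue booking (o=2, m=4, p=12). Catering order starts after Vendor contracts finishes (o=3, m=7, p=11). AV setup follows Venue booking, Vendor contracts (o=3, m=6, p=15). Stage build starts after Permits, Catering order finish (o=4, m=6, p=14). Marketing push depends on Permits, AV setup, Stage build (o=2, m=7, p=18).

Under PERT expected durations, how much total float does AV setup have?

te_Venue booking = (6 + 4·7 + 8)/6 = 42/6 = 7
te_Vendor contracts = (1 + 4·2 + 3)/6 = 12/6 = 2
te_Permits = (2 + 4·4 + 12)/6 = 30/6 = 5
te_Catering order = (3 + 4·7 + 11)/6 = 42/6 = 7
te_AV setup = (3 + 4·6 + 15)/6 = 42/6 = 7
te_Stage build = (4 + 4·6 + 14)/6 = 42/6 = 7
te_Marketing push = (2 + 4·7 + 18)/6 = 48/6 = 8

Forward pass:
ES_Venue booking = 0; EF_Venue booking = 7
ES_Vendor contracts = 7; EF_Vendor contracts = 7+2 = 9
ES_Permits = 7; EF_Permits = 7+5 = 12
ES_Catering order = 9; EF_Catering order = 9+7 = 16
ES_AV setup = max(EF_Venue booking=7, EF_Vendor contracts=9) = 9; EF_AV setup = 9+7 = 16
ES_Stage build = max(EF_Permits=12, EF_Catering order=16) = 16; EF_Stage build = 16+7 = 23
ES_Marketing push = max(EF_Permits=12, EF_AV setup=16, EF_Stage build=23) = 23; EF_Marketing push = 23+8 = 31
Expected project duration μ = 31 hours. Critical path: Venue booking → Vendor contracts → Catering order → Stage build → Marketing push.

Backward pass:
LF_Marketing push = 31; LS_Marketing push = 31−8 = 23
LF_Stage build = LS_Marketing push = 23; LS_Stage build = 23−7 = 16
LF_AV setup = LS_Marketing push = 23; LS_AV setup = 23−7 = 16
LF_Catering order = LS_Stage build = 16; LS_Catering order = 16−7 = 9
LF_Permits = min(LS_Stage build=16, LS_Marketing push=23) = 16; LS_Permits = 16−5 = 11
LF_Vendor contracts = min(LS_Catering order=9, LS_AV setup=16) = 9; LS_Vendor contracts = 9−2 = 7
LF_Venue booking = min(LS_Vendor contracts=7, LS_Permits=11, LS_AV setup=16) = 7; LS_Venue booking = 7−7 = 0
Slack_AV setup = LS_AV setup − ES_AV setup = 16 − 9 = 7

7 hours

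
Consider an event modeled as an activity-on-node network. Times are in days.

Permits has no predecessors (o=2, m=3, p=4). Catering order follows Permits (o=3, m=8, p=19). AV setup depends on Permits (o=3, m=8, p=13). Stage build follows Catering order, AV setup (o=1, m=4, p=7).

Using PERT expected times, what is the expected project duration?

16 days

te_Permits = (2 + 4·3 + 4)/6 = 18/6 = 3
te_Catering order = (3 + 4·8 + 19)/6 = 54/6 = 9
te_AV setup = (3 + 4·8 + 13)/6 = 48/6 = 8
te_Stage build = (1 + 4·4 + 7)/6 = 24/6 = 4

Forward pass:
ES_Permits = 0; EF_Permits = 3
ES_Catering order = 3; EF_Catering order = 3+9 = 12
ES_AV setup = 3; EF_AV setup = 3+8 = 11
ES_Stage build = max(EF_Catering order=12, EF_AV setup=11) = 12; EF_Stage build = 12+4 = 16
Expected project duration μ = 16 days. Critical path: Permits → Catering order → Stage build.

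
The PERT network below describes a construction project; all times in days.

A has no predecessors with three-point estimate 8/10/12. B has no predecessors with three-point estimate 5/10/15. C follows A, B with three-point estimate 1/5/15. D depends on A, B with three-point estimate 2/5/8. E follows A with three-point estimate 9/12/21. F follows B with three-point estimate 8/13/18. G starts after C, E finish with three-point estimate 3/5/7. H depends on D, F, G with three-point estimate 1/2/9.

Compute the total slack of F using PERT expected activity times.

te_A = (8 + 4·10 + 12)/6 = 60/6 = 10
te_B = (5 + 4·10 + 15)/6 = 60/6 = 10
te_C = (1 + 4·5 + 15)/6 = 36/6 = 6
te_D = (2 + 4·5 + 8)/6 = 30/6 = 5
te_E = (9 + 4·12 + 21)/6 = 78/6 = 13
te_F = (8 + 4·13 + 18)/6 = 78/6 = 13
te_G = (3 + 4·5 + 7)/6 = 30/6 = 5
te_H = (1 + 4·2 + 9)/6 = 18/6 = 3

Forward pass:
ES_A = 0; EF_A = 10
ES_B = 0; EF_B = 10
ES_C = max(EF_A=10, EF_B=10) = 10; EF_C = 10+6 = 16
ES_D = max(EF_A=10, EF_B=10) = 10; EF_D = 10+5 = 15
ES_E = 10; EF_E = 10+13 = 23
ES_F = 10; EF_F = 10+13 = 23
ES_G = max(EF_C=16, EF_E=23) = 23; EF_G = 23+5 = 28
ES_H = max(EF_D=15, EF_F=23, EF_G=28) = 28; EF_H = 28+3 = 31
Expected project duration μ = 31 days. Critical path: A → E → G → H.

Backward pass:
LF_H = 31; LS_H = 31−3 = 28
LF_G = LS_H = 28; LS_G = 28−5 = 23
LF_F = LS_H = 28; LS_F = 28−13 = 15
LF_E = LS_G = 23; LS_E = 23−13 = 10
LF_D = LS_H = 28; LS_D = 28−5 = 23
LF_C = LS_G = 23; LS_C = 23−6 = 17
LF_B = min(LS_C=17, LS_D=23, LS_F=15) = 15; LS_B = 15−10 = 5
LF_A = min(LS_C=17, LS_D=23, LS_E=10) = 10; LS_A = 10−10 = 0
Slack_F = LS_F − ES_F = 15 − 10 = 5

5 days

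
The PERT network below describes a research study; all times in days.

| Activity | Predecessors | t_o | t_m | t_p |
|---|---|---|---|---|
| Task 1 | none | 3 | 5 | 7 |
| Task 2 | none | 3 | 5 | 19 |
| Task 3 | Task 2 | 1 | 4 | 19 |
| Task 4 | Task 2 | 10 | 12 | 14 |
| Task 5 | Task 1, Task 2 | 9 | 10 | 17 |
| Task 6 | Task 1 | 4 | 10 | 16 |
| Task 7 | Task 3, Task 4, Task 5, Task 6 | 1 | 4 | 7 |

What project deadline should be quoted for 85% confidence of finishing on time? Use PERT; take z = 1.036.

26.0 days

te_Task 1 = (3 + 4·5 + 7)/6 = 30/6 = 5; σ²_Task 1 = ((7−3)/6)² = 0.444
te_Task 2 = (3 + 4·5 + 19)/6 = 42/6 = 7; σ²_Task 2 = ((19−3)/6)² = 7.111
te_Task 3 = (1 + 4·4 + 19)/6 = 36/6 = 6; σ²_Task 3 = ((19−1)/6)² = 9.000
te_Task 4 = (10 + 4·12 + 14)/6 = 72/6 = 12; σ²_Task 4 = ((14−10)/6)² = 0.444
te_Task 5 = (9 + 4·10 + 17)/6 = 66/6 = 11; σ²_Task 5 = ((17−9)/6)² = 1.778
te_Task 6 = (4 + 4·10 + 16)/6 = 60/6 = 10; σ²_Task 6 = ((16−4)/6)² = 4.000
te_Task 7 = (1 + 4·4 + 7)/6 = 24/6 = 4; σ²_Task 7 = ((7−1)/6)² = 1.000

Forward pass:
ES_Task 1 = 0; EF_Task 1 = 5
ES_Task 2 = 0; EF_Task 2 = 7
ES_Task 3 = 7; EF_Task 3 = 7+6 = 13
ES_Task 4 = 7; EF_Task 4 = 7+12 = 19
ES_Task 5 = max(EF_Task 1=5, EF_Task 2=7) = 7; EF_Task 5 = 7+11 = 18
ES_Task 6 = 5; EF_Task 6 = 5+10 = 15
ES_Task 7 = max(EF_Task 3=13, EF_Task 4=19, EF_Task 5=18, EF_Task 6=15) = 19; EF_Task 7 = 19+4 = 23
Expected project duration μ = 23 days. Critical path: Task 2 → Task 4 → Task 7.

Variance along critical path = 7.111 + 0.444 + 1.000 = 8.556; σ = 2.925 days.
D = μ + z·σ = 23 + 1.036·2.925 = 26.0 days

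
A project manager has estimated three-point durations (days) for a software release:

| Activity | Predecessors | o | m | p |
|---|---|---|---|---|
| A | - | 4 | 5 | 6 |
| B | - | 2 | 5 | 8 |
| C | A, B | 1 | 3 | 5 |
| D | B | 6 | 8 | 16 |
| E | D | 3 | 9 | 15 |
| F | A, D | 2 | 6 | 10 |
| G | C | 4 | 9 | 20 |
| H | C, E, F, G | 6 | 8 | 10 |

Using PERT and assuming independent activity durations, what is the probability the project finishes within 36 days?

0.959

te_A = (4 + 4·5 + 6)/6 = 30/6 = 5; σ²_A = ((6−4)/6)² = 0.111
te_B = (2 + 4·5 + 8)/6 = 30/6 = 5; σ²_B = ((8−2)/6)² = 1.000
te_C = (1 + 4·3 + 5)/6 = 18/6 = 3; σ²_C = ((5−1)/6)² = 0.444
te_D = (6 + 4·8 + 16)/6 = 54/6 = 9; σ²_D = ((16−6)/6)² = 2.778
te_E = (3 + 4·9 + 15)/6 = 54/6 = 9; σ²_E = ((15−3)/6)² = 4.000
te_F = (2 + 4·6 + 10)/6 = 36/6 = 6; σ²_F = ((10−2)/6)² = 1.778
te_G = (4 + 4·9 + 20)/6 = 60/6 = 10; σ²_G = ((20−4)/6)² = 7.111
te_H = (6 + 4·8 + 10)/6 = 48/6 = 8; σ²_H = ((10−6)/6)² = 0.444

Forward pass:
ES_A = 0; EF_A = 5
ES_B = 0; EF_B = 5
ES_C = max(EF_A=5, EF_B=5) = 5; EF_C = 5+3 = 8
ES_D = 5; EF_D = 5+9 = 14
ES_E = 14; EF_E = 14+9 = 23
ES_F = max(EF_A=5, EF_D=14) = 14; EF_F = 14+6 = 20
ES_G = 8; EF_G = 8+10 = 18
ES_H = max(EF_C=8, EF_E=23, EF_F=20, EF_G=18) = 23; EF_H = 23+8 = 31
Expected project duration μ = 31 days. Critical path: B → D → E → H.

Variance along critical path = 1.000 + 2.778 + 4.000 + 0.444 = 8.222; σ = √8.222 = 2.867 days.
Z = (36 − 31) / 2.867 = 1.744
P(T ≤ 36) = Φ(1.744) ≈ 0.959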